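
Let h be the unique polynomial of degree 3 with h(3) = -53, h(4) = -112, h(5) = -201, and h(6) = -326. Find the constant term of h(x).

4

Write h(x) = ax^3 + bx^2 + cx + d. Substituting each data point gives a linear system:
  27a + 9b + 3c + d = -53
  64a + 16b + 4c + d = -112
  125a + 25b + 5c + d = -201
  216a + 36b + 6c + d = -326
Solving the system yields a = -1, b = -3, c = -1, d = 4.
So h(x) = -x^3 - 3x^2 - x + 4.
The constant term is 4.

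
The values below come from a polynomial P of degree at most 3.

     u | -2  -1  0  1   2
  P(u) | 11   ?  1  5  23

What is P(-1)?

The 4 known points determine the degree-3 polynomial uniquely.
Write P(u) = au^3 + bu^2 + cu + d. Substituting each data point gives a linear system:
  -8a + 4b - 2c + d = 11
  d = 1
  a + b + c + d = 5
  8a + 4b + 2c + d = 23
Solving the system yields a = 1, b = 4, c = -1, d = 1.
So P(u) = u^3 + 4u^2 - u + 1.
Then P(-1) = 5.

5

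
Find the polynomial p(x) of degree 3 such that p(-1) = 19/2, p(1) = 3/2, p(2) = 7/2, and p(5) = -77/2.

p(x) = -x^3 + 4x^2 - 3x + 3/2

Write p(x) = ax^3 + bx^2 + cx + d. Substituting each data point gives a linear system:
  -a + b - c + d = 19/2
  a + b + c + d = 3/2
  8a + 4b + 2c + d = 7/2
  125a + 25b + 5c + d = -77/2
Solving the system yields a = -1, b = 4, c = -3, d = 3/2.
So p(x) = -x^3 + 4x^2 - 3x + 3/2.
Check: p(2) = 7/2. ✓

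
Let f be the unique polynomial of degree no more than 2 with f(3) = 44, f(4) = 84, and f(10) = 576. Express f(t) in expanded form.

Write f(t) = at^2 + bt + c. Substituting each data point gives a linear system:
  9a + 3b + c = 44
  16a + 4b + c = 84
  100a + 10b + c = 576
Solving the system yields a = 6, b = -2, c = -4.
So f(t) = 6t² - 2t - 4.
Check: f(10) = 576. ✓

f(t) = 6t^2 - 2t - 4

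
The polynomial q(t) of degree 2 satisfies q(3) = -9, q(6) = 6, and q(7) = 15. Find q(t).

Write q(t) = at^2 + bt + c. Substituting each data point gives a linear system:
  9a + 3b + c = -9
  36a + 6b + c = 6
  49a + 7b + c = 15
Solving the system yields a = 1, b = -4, c = -6.
So q(t) = t^2 - 4t - 6.
Check: q(7) = 15. ✓

q(t) = t^2 - 4t - 6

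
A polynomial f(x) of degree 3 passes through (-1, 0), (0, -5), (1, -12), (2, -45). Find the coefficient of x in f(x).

-2

Write f(x) = ax^3 + bx^2 + cx + d. Substituting each data point gives a linear system:
  -a + b - c + d = 0
  d = -5
  a + b + c + d = -12
  8a + 4b + 2c + d = -45
Solving the system yields a = -4, b = -1, c = -2, d = -5.
So f(x) = -4x^3 - x^2 - 2x - 5.
The coefficient of x is -2.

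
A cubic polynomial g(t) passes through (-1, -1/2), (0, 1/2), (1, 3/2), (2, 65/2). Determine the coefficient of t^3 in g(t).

Write g(t) = at^3 + bt^2 + ct + d. Substituting each data point gives a linear system:
  -a + b - c + d = -1/2
  d = 1/2
  a + b + c + d = 3/2
  8a + 4b + 2c + d = 65/2
Solving the system yields a = 5, b = 0, c = -4, d = 1/2.
So g(t) = 5t³ - 4t + 1/2.
The leading coefficient is 5.

5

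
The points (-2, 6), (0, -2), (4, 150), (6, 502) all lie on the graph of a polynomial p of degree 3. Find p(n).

Write p(n) = an^3 + bn^2 + cn + d. Substituting each data point gives a linear system:
  -8a + 4b - 2c + d = 6
  d = -2
  64a + 16b + 4c + d = 150
  216a + 36b + 6c + d = 502
Solving the system yields a = 2, b = 3, c = -6, d = -2.
So p(n) = 2n^3 + 3n^2 - 6n - 2.
Check: p(4) = 150. ✓

p(n) = 2n^3 + 3n^2 - 6n - 2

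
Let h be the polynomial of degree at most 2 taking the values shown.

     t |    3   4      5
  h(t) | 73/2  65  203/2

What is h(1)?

7/2

Write h(t) = at^2 + bt + c. Substituting each data point gives a linear system:
  9a + 3b + c = 73/2
  16a + 4b + c = 65
  25a + 5b + c = 203/2
Solving the system yields a = 4, b = 1/2, c = -1.
So h(t) = 4t^2 + (1/2)t - 1.
Then h(1) = 7/2.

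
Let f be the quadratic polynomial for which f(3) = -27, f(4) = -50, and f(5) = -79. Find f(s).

f(s) = -3s^2 - 2s + 6

Write f(s) = as^2 + bs + c. Substituting each data point gives a linear system:
  9a + 3b + c = -27
  16a + 4b + c = -50
  25a + 5b + c = -79
Solving the system yields a = -3, b = -2, c = 6.
So f(s) = -3s² - 2s + 6.
Check: f(4) = -50. ✓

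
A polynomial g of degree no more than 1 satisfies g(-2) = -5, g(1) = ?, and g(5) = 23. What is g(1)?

7

The 2 known points determine the degree-1 polynomial uniquely.
Write g(u) = au + b. Substituting each data point gives a linear system:
  -2a + b = -5
  5a + b = 23
Solving the system yields a = 4, b = 3.
So g(u) = 4u + 3.
Then g(1) = 7.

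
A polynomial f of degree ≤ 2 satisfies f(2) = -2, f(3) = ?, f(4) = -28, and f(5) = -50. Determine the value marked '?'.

The 3 known points determine the degree-2 polynomial uniquely.
Write f(u) = au^2 + bu + c. Substituting each data point gives a linear system:
  4a + 2b + c = -2
  16a + 4b + c = -28
  25a + 5b + c = -50
Solving the system yields a = -3, b = 5, c = 0.
So f(u) = -3u^2 + 5u.
Then f(3) = -12.

-12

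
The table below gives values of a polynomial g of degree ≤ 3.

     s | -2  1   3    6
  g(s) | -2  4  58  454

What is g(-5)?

Using the Lagrange interpolation formula with nodes -2, 1, 3, 6:
  L_0(s) = (s - 1)(s - 3)(s - 6) / -120
  L_1(s) = (s + 2)(s - 3)(s - 6) / 30
  L_2(s) = (s + 2)(s - 1)(s - 6) / -30
  L_3(s) = (s + 2)(s - 1)(s - 3) / 120
Then g(s) = -2·L_0(s) + 4·L_1(s) + 58·L_2(s) + 454·L_3(s).
Expanding and collecting terms gives g(s) = 2s^3 + s^2 - 3s + 4.
Evaluating at s = -5: g(-5) = -206.

-206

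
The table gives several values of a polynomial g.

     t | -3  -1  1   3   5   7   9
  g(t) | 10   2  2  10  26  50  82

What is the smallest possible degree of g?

Forward differences of the values at t = -3, -1, 1, 3, 5, 7, 9:
  g  : 10  2  2  10  26  50  82
  Δ  : -8  0  8  16  24  32
  Δ^2: 8  8  8  8  8
  Δ^3: 0  0  0  0
  Δ^4: 0  0  0
  Δ^5: 0  0
  Δ^6: 0
The second differences are constant (8) and nonzero, while all higher differences vanish, so the minimal degree is 2.

2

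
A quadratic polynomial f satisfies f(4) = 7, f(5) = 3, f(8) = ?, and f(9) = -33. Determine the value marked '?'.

The 3 known points determine the degree-2 polynomial uniquely.
Write f(n) = an^2 + bn + c. Substituting each data point gives a linear system:
  16a + 4b + c = 7
  25a + 5b + c = 3
  81a + 9b + c = -33
Solving the system yields a = -1, b = 5, c = 3.
So f(n) = -n^2 + 5n + 3.
Then f(8) = -21.

-21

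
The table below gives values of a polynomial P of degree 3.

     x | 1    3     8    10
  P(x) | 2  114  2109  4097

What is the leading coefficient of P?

Write P(x) = ax^3 + bx^2 + cx + d. Substituting each data point gives a linear system:
  a + b + c + d = 2
  27a + 9b + 3c + d = 114
  512a + 64b + 8c + d = 2109
  1000a + 100b + 10c + d = 4097
Solving the system yields a = 4, b = 1, c = 0, d = -3.
So P(x) = 4x^3 + x^2 - 3.
The leading coefficient is 4.

4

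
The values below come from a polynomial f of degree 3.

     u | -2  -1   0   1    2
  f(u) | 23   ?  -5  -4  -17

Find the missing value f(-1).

The 4 known points determine the degree-3 polynomial uniquely.
Write f(u) = au^3 + bu^2 + cu + d. Substituting each data point gives a linear system:
  -8a + 4b - 2c + d = 23
  d = -5
  a + b + c + d = -4
  8a + 4b + 2c + d = -17
Solving the system yields a = -3, b = 2, c = 2, d = -5.
So f(u) = -3u³ + 2u² + 2u - 5.
Then f(-1) = -2.

-2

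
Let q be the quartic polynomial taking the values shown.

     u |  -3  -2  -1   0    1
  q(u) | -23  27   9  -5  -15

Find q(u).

q(u) = -3u^4 - 6u^3 + 5u^2 - 6u - 5

Write q(u) = au^4 + bu^3 + cu^2 + du + e. Substituting each data point gives a linear system:
  81a - 27b + 9c - 3d + e = -23
  16a - 8b + 4c - 2d + e = 27
  a - b + c - d + e = 9
  e = -5
  a + b + c + d + e = -15
Solving the system yields a = -3, b = -6, c = 5, d = -6, e = -5.
So q(u) = -3u⁴ - 6u³ + 5u² - 6u - 5.
Check: q(1) = -15. ✓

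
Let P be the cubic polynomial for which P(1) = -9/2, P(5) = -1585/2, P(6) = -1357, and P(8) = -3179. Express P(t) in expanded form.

Write P(t) = at^3 + bt^2 + ct + d. Substituting each data point gives a linear system:
  a + b + c + d = -9/2
  125a + 25b + 5c + d = -1585/2
  216a + 36b + 6c + d = -1357
  512a + 64b + 8c + d = -3179
Solving the system yields a = -6, b = -3/2, c = -2, d = 5.
So P(t) = -6t³ - (3/2)t² - 2t + 5.
Check: P(5) = -1585/2. ✓

P(t) = -6t^3 - (3/2)t^2 - 2t + 5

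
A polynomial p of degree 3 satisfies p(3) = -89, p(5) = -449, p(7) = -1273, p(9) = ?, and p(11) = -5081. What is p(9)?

-2753

On equispaced nodes a degree-3 polynomial has vanishing fourth forward difference, so
  p(3) - 4·p(5) + 6·p(7) - 4·p(9) + p(11) = 0.
Substituting the known values and solving for p(9):
  -4·p(9) = 11012
  p(9) = -2753.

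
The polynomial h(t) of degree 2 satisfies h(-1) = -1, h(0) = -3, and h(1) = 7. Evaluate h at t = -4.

Using the Lagrange interpolation formula with nodes -1, 0, 1:
  L_0(t) = t(t - 1) / 2
  L_1(t) = (t + 1)(t - 1) / -1
  L_2(t) = (t + 1)t / 2
Then h(t) = -1·L_0(t) - 3·L_1(t) + 7·L_2(t).
Expanding and collecting terms gives h(t) = 6t^2 + 4t - 3.
Evaluating at t = -4: h(-4) = 77.

77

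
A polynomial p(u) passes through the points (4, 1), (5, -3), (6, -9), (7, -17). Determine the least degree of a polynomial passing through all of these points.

Forward differences of the values at u = 4, 5, 6, 7:
  p  : 1  -3  -9  -17
  Δ  : -4  -6  -8
  Δ^2: -2  -2
  Δ^3: 0
The second differences are constant (-2) and nonzero, while all higher differences vanish, so the minimal degree is 2.

2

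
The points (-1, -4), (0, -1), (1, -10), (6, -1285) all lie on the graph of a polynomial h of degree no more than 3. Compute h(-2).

11

Write h(u) = au^3 + bu^2 + cu + d. Substituting each data point gives a linear system:
  -a + b - c + d = -4
  d = -1
  a + b + c + d = -10
  216a + 36b + 6c + d = -1285
Solving the system yields a = -5, b = -6, c = 2, d = -1.
So h(u) = -5u³ - 6u² + 2u - 1.
Then h(-2) = 11.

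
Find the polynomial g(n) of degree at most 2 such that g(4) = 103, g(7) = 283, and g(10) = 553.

g(n) = 5n^2 + 5n + 3

Write g(n) = an^2 + bn + c. Substituting each data point gives a linear system:
  16a + 4b + c = 103
  49a + 7b + c = 283
  100a + 10b + c = 553
Solving the system yields a = 5, b = 5, c = 3.
So g(n) = 5n^2 + 5n + 3.
Check: g(7) = 283. ✓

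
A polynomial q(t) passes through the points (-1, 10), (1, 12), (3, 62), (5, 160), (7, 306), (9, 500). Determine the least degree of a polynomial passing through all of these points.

2

Forward differences of the values at t = -1, 1, 3, 5, 7, 9:
  q  : 10  12  62  160  306  500
  Δ  : 2  50  98  146  194
  Δ^2: 48  48  48  48
  Δ^3: 0  0  0
  Δ^4: 0  0
  Δ^5: 0
The second differences are constant (48) and nonzero, while all higher differences vanish, so the minimal degree is 2.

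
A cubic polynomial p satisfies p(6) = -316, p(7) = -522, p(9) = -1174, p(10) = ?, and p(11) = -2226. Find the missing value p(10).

The 4 known points determine the degree-3 polynomial uniquely.
Write p(t) = at^3 + bt^2 + ct + d. Substituting each data point gives a linear system:
  216a + 36b + 6c + d = -316
  343a + 49b + 7c + d = -522
  729a + 81b + 9c + d = -1174
  1331a + 121b + 11c + d = -2226
Solving the system yields a = -2, b = 4, c = -4, d = -4.
So p(t) = -2t^3 + 4t^2 - 4t - 4.
Then p(10) = -1644.

-1644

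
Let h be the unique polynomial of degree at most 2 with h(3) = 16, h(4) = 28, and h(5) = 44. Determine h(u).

Using the Lagrange interpolation formula with nodes 3, 4, 5:
  L_0(u) = (u - 4)(u - 5) / 2
  L_1(u) = (u - 3)(u - 5) / -1
  L_2(u) = (u - 3)(u - 4) / 2
Then h(u) = 16·L_0(u) + 28·L_1(u) + 44·L_2(u).
Expanding and collecting terms gives h(u) = 2u^2 - 2u + 4.
Check: h(4) = 28. ✓

h(u) = 2u^2 - 2u + 4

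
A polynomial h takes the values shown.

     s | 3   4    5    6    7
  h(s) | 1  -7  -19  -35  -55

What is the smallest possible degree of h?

2

Forward differences of the values at s = 3, 4, 5, 6, 7:
  h  : 1  -7  -19  -35  -55
  Δ  : -8  -12  -16  -20
  Δ^2: -4  -4  -4
  Δ^3: 0  0
  Δ^4: 0
The second differences are constant (-4) and nonzero, while all higher differences vanish, so the minimal degree is 2.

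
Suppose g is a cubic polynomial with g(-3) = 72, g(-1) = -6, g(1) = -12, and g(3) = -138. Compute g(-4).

198

Forward differences of the values at u = -3, -1, 1, 3:
  g  : 72  -6  -12  -138
  Δ  : -78  -6  -126
  Δ^2: 72  -120
  Δ^3: -192
The third differences are constant, confirming degree 3.
Interpolating (Newton forward form) and evaluating at u = -4 gives g(-4) = 198.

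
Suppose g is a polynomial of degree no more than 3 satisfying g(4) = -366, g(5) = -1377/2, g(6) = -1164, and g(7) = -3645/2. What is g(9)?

-7617/2

Forward differences of the values at t = 4, 5, 6, 7:
  g  : -366  -1377/2  -1164  -3645/2
  Δ  : -645/2  -951/2  -1317/2
  Δ^2: -153  -183
  Δ^3: -30
The third differences are constant, confirming degree 3.
Interpolating (Newton forward form) and evaluating at t = 9 gives g(9) = -7617/2.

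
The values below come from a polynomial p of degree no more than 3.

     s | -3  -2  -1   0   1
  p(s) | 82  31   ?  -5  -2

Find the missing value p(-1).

4

On equispaced nodes a degree-3 polynomial has vanishing fourth forward difference, so
  p(-3) - 4·p(-2) + 6·p(-1) - 4·p(0) + p(1) = 0.
Substituting the known values and solving for p(-1):
  6·p(-1) = 24
  p(-1) = 4.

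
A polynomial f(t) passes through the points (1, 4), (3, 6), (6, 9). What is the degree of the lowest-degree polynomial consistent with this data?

1

Divided differences on the nodes 1, 3, 6:
  order 0: 4  6  9
  order 1: 1  1
  order 2: 0
The order-1 divided differences are all 1 (nonzero) and every higher order vanishes, so the data lies on a polynomial of degree exactly 1.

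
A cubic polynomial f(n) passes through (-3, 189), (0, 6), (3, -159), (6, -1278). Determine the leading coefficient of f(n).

-6

Write f(n) = an^3 + bn^2 + cn + d. Substituting each data point gives a linear system:
  -27a + 9b - 3c + d = 189
  d = 6
  27a + 9b + 3c + d = -159
  216a + 36b + 6c + d = -1278
Solving the system yields a = -6, b = 1, c = -4, d = 6.
So f(n) = -6n³ + n² - 4n + 6.
The leading coefficient is -6.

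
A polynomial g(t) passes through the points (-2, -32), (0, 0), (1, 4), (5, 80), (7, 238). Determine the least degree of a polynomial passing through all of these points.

3

Divided differences on the nodes -2, 0, 1, 5, 7:
  order 0: -32  0  4  80  238
  order 1: 16  4  19  79
  order 2: -4  3  10
  order 3: 1  1
  order 4: 0
The order-3 divided differences are all 1 (nonzero) and every higher order vanishes, so the data lies on a polynomial of degree exactly 3.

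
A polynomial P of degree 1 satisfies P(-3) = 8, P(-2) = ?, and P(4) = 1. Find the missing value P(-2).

The 2 known points determine the degree-1 polynomial uniquely.
Write P(u) = au + b. Substituting each data point gives a linear system:
  -3a + b = 8
  4a + b = 1
Solving the system yields a = -1, b = 5.
So P(u) = -u + 5.
Then P(-2) = 7.

7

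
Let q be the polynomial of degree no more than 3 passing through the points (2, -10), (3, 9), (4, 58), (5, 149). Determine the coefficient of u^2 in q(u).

-3

Write q(u) = au^3 + bu^2 + cu + d. Substituting each data point gives a linear system:
  8a + 4b + 2c + d = -10
  27a + 9b + 3c + d = 9
  64a + 16b + 4c + d = 58
  125a + 25b + 5c + d = 149
Solving the system yields a = 2, b = -3, c = -4, d = -6.
So q(u) = 2u^3 - 3u^2 - 4u - 6.
The coefficient of u^2 is -3.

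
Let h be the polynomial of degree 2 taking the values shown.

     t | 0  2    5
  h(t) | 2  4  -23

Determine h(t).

h(t) = -2t^2 + 5t + 2

Using the Lagrange interpolation formula with nodes 0, 2, 5:
  L_0(t) = (t - 2)(t - 5) / 10
  L_1(t) = t(t - 5) / -6
  L_2(t) = t(t - 2) / 15
Then h(t) = 2·L_0(t) + 4·L_1(t) - 23·L_2(t).
Expanding and collecting terms gives h(t) = -2t² + 5t + 2.
Check: h(2) = 4. ✓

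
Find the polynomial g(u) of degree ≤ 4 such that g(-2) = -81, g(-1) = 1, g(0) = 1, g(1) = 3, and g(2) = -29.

g(u) = -5u^4 + 4u^3 + 6u^2 - 3u + 1

Using the Lagrange interpolation formula with nodes -2, -1, 0, 1, 2:
  L_0(u) = (u + 1)u(u - 1)(u - 2) / 24
  L_1(u) = (u + 2)u(u - 1)(u - 2) / -6
  L_2(u) = (u + 2)(u + 1)(u - 1)(u - 2) / 4
  L_3(u) = (u + 2)(u + 1)u(u - 2) / -6
  L_4(u) = (u + 2)(u + 1)u(u - 1) / 24
Then g(u) = -81·L_0(u) + 1·L_1(u) + 1·L_2(u) + 3·L_3(u) - 29·L_4(u).
Expanding and collecting terms gives g(u) = -5u⁴ + 4u³ + 6u² - 3u + 1.
Check: g(1) = 3. ✓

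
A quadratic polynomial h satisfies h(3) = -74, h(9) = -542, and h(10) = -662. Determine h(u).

Write h(u) = au^2 + bu + c. Substituting each data point gives a linear system:
  9a + 3b + c = -74
  81a + 9b + c = -542
  100a + 10b + c = -662
Solving the system yields a = -6, b = -6, c = -2.
So h(u) = -6u^2 - 6u - 2.
Check: h(9) = -542. ✓

h(u) = -6u^2 - 6u - 2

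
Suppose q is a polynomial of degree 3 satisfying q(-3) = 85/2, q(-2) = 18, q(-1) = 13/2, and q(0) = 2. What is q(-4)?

Using the Lagrange interpolation formula with nodes -3, -2, -1, 0:
  L_0(s) = (s + 2)(s + 1)s / -6
  L_1(s) = (s + 3)(s + 1)s / 2
  L_2(s) = (s + 3)(s + 2)s / -2
  L_3(s) = (s + 3)(s + 2)(s + 1) / 6
Then q(s) = 85/2·L_0(s) + 18·L_1(s) + 13/2·L_2(s) + 2·L_3(s).
Expanding and collecting terms gives q(s) = -s³ + (1/2)s² - 3s + 2.
Evaluating at s = -4: q(-4) = 86.

86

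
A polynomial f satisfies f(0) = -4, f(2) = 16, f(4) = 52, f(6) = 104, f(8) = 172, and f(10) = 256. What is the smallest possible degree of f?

Forward differences of the values at t = 0, 2, 4, 6, 8, 10:
  f  : -4  16  52  104  172  256
  Δ  : 20  36  52  68  84
  Δ^2: 16  16  16  16
  Δ^3: 0  0  0
  Δ^4: 0  0
  Δ^5: 0
The second differences are constant (16) and nonzero, while all higher differences vanish, so the minimal degree is 2.

2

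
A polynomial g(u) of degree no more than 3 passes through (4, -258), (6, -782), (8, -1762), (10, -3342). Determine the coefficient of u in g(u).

Write g(u) = au^3 + bu^2 + cu + d. Substituting each data point gives a linear system:
  64a + 16b + 4c + d = -258
  216a + 36b + 6c + d = -782
  512a + 64b + 8c + d = -1762
  1000a + 100b + 10c + d = -3342
Solving the system yields a = -3, b = -3, c = -4, d = -2.
So g(u) = -3u^3 - 3u^2 - 4u - 2.
The coefficient of u is -4.

-4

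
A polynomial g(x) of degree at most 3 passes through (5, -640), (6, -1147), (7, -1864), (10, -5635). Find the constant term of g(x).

Write g(x) = ax^3 + bx^2 + cx + d. Substituting each data point gives a linear system:
  125a + 25b + 5c + d = -640
  216a + 36b + 6c + d = -1147
  343a + 49b + 7c + d = -1864
  1000a + 100b + 10c + d = -5635
Solving the system yields a = -6, b = 3, c = 6, d = 5.
So g(x) = -6x³ + 3x² + 6x + 5.
The constant term is 5.

5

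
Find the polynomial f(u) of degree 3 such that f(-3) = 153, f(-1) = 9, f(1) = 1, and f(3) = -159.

Using the Lagrange interpolation formula with nodes -3, -1, 1, 3:
  L_0(u) = (u + 1)(u - 1)(u - 3) / -48
  L_1(u) = (u + 3)(u - 1)(u - 3) / 16
  L_2(u) = (u + 3)(u + 1)(u - 3) / -16
  L_3(u) = (u + 3)(u + 1)(u - 1) / 48
Then f(u) = 153·L_0(u) + 9·L_1(u) + 1·L_2(u) - 159·L_3(u).
Expanding and collecting terms gives f(u) = -6u^3 - u^2 + 2u + 6.
Check: f(3) = -159. ✓

f(u) = -6u^3 - u^2 + 2u + 6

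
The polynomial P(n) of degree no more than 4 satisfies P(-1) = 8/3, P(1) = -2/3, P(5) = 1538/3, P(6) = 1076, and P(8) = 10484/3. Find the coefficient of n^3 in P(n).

Write P(n) = an^4 + bn^3 + cn^2 + dn + e. Substituting each data point gives a linear system:
  a - b + c - d + e = 8/3
  a + b + c + d + e = -2/3
  625a + 125b + 25c + 5d + e = 1538/3
  1296a + 216b + 36c + 6d + e = 1076
  4096a + 512b + 64c + 8d + e = 10484/3
Solving the system yields a = 1, b = -5/3, c = 4, d = 0, e = -4.
So P(n) = n^4 - (5/3)n^3 + 4n^2 - 4.
The coefficient of n^3 is -5/3.

-5/3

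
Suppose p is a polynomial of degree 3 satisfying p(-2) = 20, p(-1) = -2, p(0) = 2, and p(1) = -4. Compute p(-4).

Forward differences of the values at t = -2, -1, 0, 1:
  p  : 20  -2  2  -4
  Δ  : -22  4  -6
  Δ^2: 26  -10
  Δ^3: -36
The third differences are constant, confirming degree 3.
Interpolating (Newton forward form) and evaluating at t = -4 gives p(-4) = 286.

286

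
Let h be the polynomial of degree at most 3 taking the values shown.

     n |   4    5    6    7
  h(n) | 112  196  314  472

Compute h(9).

Write h(n) = an^3 + bn^2 + cn + d. Substituting each data point gives a linear system:
  64a + 16b + 4c + d = 112
  125a + 25b + 5c + d = 196
  216a + 36b + 6c + d = 314
  343a + 49b + 7c + d = 472
Solving the system yields a = 1, b = 2, c = 5, d = -4.
So h(n) = n³ + 2n² + 5n - 4.
Then h(9) = 932.

932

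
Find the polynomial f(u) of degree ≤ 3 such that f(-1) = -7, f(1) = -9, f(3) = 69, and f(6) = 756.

f(u) = 4u^3 - 2u^2 - 5u - 6

Write f(u) = au^3 + bu^2 + cu + d. Substituting each data point gives a linear system:
  -a + b - c + d = -7
  a + b + c + d = -9
  27a + 9b + 3c + d = 69
  216a + 36b + 6c + d = 756
Solving the system yields a = 4, b = -2, c = -5, d = -6.
So f(u) = 4u^3 - 2u^2 - 5u - 6.
Check: f(3) = 69. ✓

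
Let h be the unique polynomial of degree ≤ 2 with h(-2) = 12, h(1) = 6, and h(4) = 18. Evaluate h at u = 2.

Forward differences of the values at u = -2, 1, 4:
  h  : 12  6  18
  Δ  : -6  12
  Δ^2: 18
The second differences are constant, confirming degree 2.
Interpolating (Newton forward form) and evaluating at u = 2 gives h(2) = 8.

8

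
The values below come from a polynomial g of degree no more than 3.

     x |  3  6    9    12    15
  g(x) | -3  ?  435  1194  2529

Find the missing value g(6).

90

The 4 known points determine the degree-3 polynomial uniquely.
Write g(x) = ax^3 + bx^2 + cx + d. Substituting each data point gives a linear system:
  27a + 9b + 3c + d = -3
  729a + 81b + 9c + d = 435
  1728a + 144b + 12c + d = 1194
  3375a + 225b + 15c + d = 2529
Solving the system yields a = 1, b = -4, c = 4, d = -6.
So g(x) = x³ - 4x² + 4x - 6.
Then g(6) = 90.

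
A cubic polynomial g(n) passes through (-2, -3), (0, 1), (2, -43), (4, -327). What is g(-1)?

-7

Forward differences of the values at n = -2, 0, 2, 4:
  g  : -3  1  -43  -327
  Δ  : 4  -44  -284
  Δ^2: -48  -240
  Δ^3: -192
The third differences are constant, confirming degree 3.
Interpolating (Newton forward form) and evaluating at n = -1 gives g(-1) = -7.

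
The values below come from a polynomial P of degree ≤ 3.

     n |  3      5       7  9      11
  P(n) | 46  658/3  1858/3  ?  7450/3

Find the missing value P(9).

1342

The 4 known points determine the degree-3 polynomial uniquely.
Write P(n) = an^3 + bn^2 + cn + d. Substituting each data point gives a linear system:
  27a + 9b + 3c + d = 46
  125a + 25b + 5c + d = 658/3
  343a + 49b + 7c + d = 1858/3
  1331a + 121b + 11c + d = 7450/3
Solving the system yields a = 2, b = -5/3, c = 2, d = 1.
So P(n) = 2n³ - (5/3)n² + 2n + 1.
Then P(9) = 1342.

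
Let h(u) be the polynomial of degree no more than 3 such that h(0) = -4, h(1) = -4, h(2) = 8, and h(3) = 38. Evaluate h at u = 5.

176

Write h(u) = au^3 + bu^2 + cu + d. Substituting each data point gives a linear system:
  d = -4
  a + b + c + d = -4
  8a + 4b + 2c + d = 8
  27a + 9b + 3c + d = 38
Solving the system yields a = 1, b = 3, c = -4, d = -4.
So h(u) = u^3 + 3u^2 - 4u - 4.
Then h(5) = 176.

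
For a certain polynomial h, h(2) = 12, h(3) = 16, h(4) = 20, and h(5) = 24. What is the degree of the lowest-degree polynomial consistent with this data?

1

Forward differences of the values at x = 2, 3, 4, 5:
  h  : 12  16  20  24
  Δ  : 4  4  4
  Δ^2: 0  0
  Δ^3: 0
The first differences are constant (4) and nonzero, while all higher differences vanish, so the minimal degree is 1.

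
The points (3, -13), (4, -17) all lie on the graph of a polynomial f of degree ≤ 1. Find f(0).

Write f(x) = ax + b. Substituting each data point gives a linear system:
  3a + b = -13
  4a + b = -17
Solving the system yields a = -4, b = -1.
So f(x) = -4x - 1.
Then f(0) = -1.

-1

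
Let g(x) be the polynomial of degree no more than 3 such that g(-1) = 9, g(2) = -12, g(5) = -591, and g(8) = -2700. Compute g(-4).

Forward differences of the values at x = -1, 2, 5, 8:
  g  : 9  -12  -591  -2700
  Δ  : -21  -579  -2109
  Δ^2: -558  -1530
  Δ^3: -972
The third differences are constant, confirming degree 3.
Interpolating (Newton forward form) and evaluating at x = -4 gives g(-4) = 444.

444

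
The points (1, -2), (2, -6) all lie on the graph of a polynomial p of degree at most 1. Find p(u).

Using the Lagrange interpolation formula with nodes 1, 2:
  L_0(u) = (u - 2) / -1
  L_1(u) = (u - 1) / 1
Then p(u) = -2·L_0(u) - 6·L_1(u).
Expanding and collecting terms gives p(u) = -4u + 2.
Check: p(1) = -2. ✓

p(u) = -4u + 2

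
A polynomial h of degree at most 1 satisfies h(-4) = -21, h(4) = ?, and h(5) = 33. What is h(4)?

The 2 known points determine the degree-1 polynomial uniquely.
Write h(x) = ax + b. Substituting each data point gives a linear system:
  -4a + b = -21
  5a + b = 33
Solving the system yields a = 6, b = 3.
So h(x) = 6x + 3.
Then h(4) = 27.

27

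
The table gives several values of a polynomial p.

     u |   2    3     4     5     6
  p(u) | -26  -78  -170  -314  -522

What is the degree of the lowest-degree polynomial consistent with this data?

3

Forward differences of the values at u = 2, 3, 4, 5, 6:
  p  : -26  -78  -170  -314  -522
  Δ  : -52  -92  -144  -208
  Δ^2: -40  -52  -64
  Δ^3: -12  -12
  Δ^4: 0
The third differences are constant (-12) and nonzero, while all higher differences vanish, so the minimal degree is 3.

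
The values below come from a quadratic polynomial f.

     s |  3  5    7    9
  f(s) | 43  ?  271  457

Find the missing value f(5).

133

The 3 known points determine the degree-2 polynomial uniquely.
Write f(s) = as^2 + bs + c. Substituting each data point gives a linear system:
  9a + 3b + c = 43
  49a + 7b + c = 271
  81a + 9b + c = 457
Solving the system yields a = 6, b = -3, c = -2.
So f(s) = 6s² - 3s - 2.
Then f(5) = 133.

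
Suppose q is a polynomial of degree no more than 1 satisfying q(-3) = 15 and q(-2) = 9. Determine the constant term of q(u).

-3

Write q(u) = au + b. Substituting each data point gives a linear system:
  -3a + b = 15
  -2a + b = 9
Solving the system yields a = -6, b = -3.
So q(u) = -6u - 3.
The constant term is -3.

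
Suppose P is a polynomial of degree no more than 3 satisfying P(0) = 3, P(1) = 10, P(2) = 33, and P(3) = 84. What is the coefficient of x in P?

3

Write P(x) = ax^3 + bx^2 + cx + d. Substituting each data point gives a linear system:
  d = 3
  a + b + c + d = 10
  8a + 4b + 2c + d = 33
  27a + 9b + 3c + d = 84
Solving the system yields a = 2, b = 2, c = 3, d = 3.
So P(x) = 2x^3 + 2x^2 + 3x + 3.
The coefficient of x is 3.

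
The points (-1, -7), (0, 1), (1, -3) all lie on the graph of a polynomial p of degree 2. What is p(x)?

Write p(x) = ax^2 + bx + c. Substituting each data point gives a linear system:
  a - b + c = -7
  c = 1
  a + b + c = -3
Solving the system yields a = -6, b = 2, c = 1.
So p(x) = -6x^2 + 2x + 1.
Check: p(0) = 1. ✓

p(x) = -6x^2 + 2x + 1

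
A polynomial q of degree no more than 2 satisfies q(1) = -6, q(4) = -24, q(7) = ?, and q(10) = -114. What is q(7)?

The 3 known points determine the degree-2 polynomial uniquely.
Write q(t) = at^2 + bt + c. Substituting each data point gives a linear system:
  a + b + c = -6
  16a + 4b + c = -24
  100a + 10b + c = -114
Solving the system yields a = -1, b = -1, c = -4.
So q(t) = -t^2 - t - 4.
Then q(7) = -60.

-60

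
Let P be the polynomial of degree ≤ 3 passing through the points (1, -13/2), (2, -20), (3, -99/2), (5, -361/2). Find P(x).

P(x) = -x^3 - 2x^2 - (1/2)x - 3

Using the Lagrange interpolation formula with nodes 1, 2, 3, 5:
  L_0(x) = (x - 2)(x - 3)(x - 5) / -8
  L_1(x) = (x - 1)(x - 3)(x - 5) / 3
  L_2(x) = (x - 1)(x - 2)(x - 5) / -4
  L_3(x) = (x - 1)(x - 2)(x - 3) / 24
Then P(x) = -13/2·L_0(x) - 20·L_1(x) - 99/2·L_2(x) - 361/2·L_3(x).
Expanding and collecting terms gives P(x) = -x³ - 2x² - (1/2)x - 3.
Check: P(3) = -99/2. ✓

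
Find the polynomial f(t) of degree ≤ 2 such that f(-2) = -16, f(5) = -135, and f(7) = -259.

Using the Lagrange interpolation formula with nodes -2, 5, 7:
  L_0(t) = (t - 5)(t - 7) / 63
  L_1(t) = (t + 2)(t - 7) / -14
  L_2(t) = (t + 2)(t - 5) / 18
Then f(t) = -16·L_0(t) - 135·L_1(t) - 259·L_2(t).
Expanding and collecting terms gives f(t) = -5t² - 2t.
Check: f(5) = -135. ✓

f(t) = -5t^2 - 2t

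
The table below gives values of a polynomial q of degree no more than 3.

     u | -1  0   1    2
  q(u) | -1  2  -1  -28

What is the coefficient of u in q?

3

Write q(u) = au^3 + bu^2 + cu + d. Substituting each data point gives a linear system:
  -a + b - c + d = -1
  d = 2
  a + b + c + d = -1
  8a + 4b + 2c + d = -28
Solving the system yields a = -3, b = -3, c = 3, d = 2.
So q(u) = -3u^3 - 3u^2 + 3u + 2.
The coefficient of u is 3.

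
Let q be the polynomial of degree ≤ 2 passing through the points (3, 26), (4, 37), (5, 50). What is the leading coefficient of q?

1

Write q(x) = ax^2 + bx + c. Substituting each data point gives a linear system:
  9a + 3b + c = 26
  16a + 4b + c = 37
  25a + 5b + c = 50
Solving the system yields a = 1, b = 4, c = 5.
So q(x) = x^2 + 4x + 5.
The leading coefficient is 1.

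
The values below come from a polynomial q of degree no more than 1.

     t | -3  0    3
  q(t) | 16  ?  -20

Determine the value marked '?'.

The 2 known points determine the degree-1 polynomial uniquely.
Write q(t) = at + b. Substituting each data point gives a linear system:
  -3a + b = 16
  3a + b = -20
Solving the system yields a = -6, b = -2.
So q(t) = -6t - 2.
Then q(0) = -2.

-2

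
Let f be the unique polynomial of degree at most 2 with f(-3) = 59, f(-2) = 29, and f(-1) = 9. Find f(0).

-1

Forward differences of the values at n = -3, -2, -1:
  f  : 59  29  9
  Δ  : -30  -20
  Δ^2: 10
The second differences are constant, confirming degree 2.
Interpolating (Newton forward form) and evaluating at n = 0 gives f(0) = -1.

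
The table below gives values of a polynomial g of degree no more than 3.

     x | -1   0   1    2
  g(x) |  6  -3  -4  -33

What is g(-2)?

59

Using the Lagrange interpolation formula with nodes -1, 0, 1, 2:
  L_0(x) = x(x - 1)(x - 2) / -6
  L_1(x) = (x + 1)(x - 1)(x - 2) / 2
  L_2(x) = (x + 1)x(x - 2) / -2
  L_3(x) = (x + 1)x(x - 1) / 6
Then g(x) = 6·L_0(x) - 3·L_1(x) - 4·L_2(x) - 33·L_3(x).
Expanding and collecting terms gives g(x) = -6x³ + 4x² + x - 3.
Evaluating at x = -2: g(-2) = 59.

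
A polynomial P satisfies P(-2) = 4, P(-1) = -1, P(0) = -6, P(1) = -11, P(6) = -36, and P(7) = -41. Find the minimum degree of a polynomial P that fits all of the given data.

Divided differences on the nodes -2, -1, 0, 1, 6, 7:
  order 0: 4  -1  -6  -11  -36  -41
  order 1: -5  -5  -5  -5  -5
  order 2: 0  0  0  0
  order 3: 0  0  0
  order 4: 0  0
  order 5: 0
The order-1 divided differences are all -5 (nonzero) and every higher order vanishes, so the data lies on a polynomial of degree exactly 1.

1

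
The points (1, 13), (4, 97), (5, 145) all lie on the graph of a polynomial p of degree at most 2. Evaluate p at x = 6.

203

Using the Lagrange interpolation formula with nodes 1, 4, 5:
  L_0(x) = (x - 4)(x - 5) / 12
  L_1(x) = (x - 1)(x - 5) / -3
  L_2(x) = (x - 1)(x - 4) / 4
Then p(x) = 13·L_0(x) + 97·L_1(x) + 145·L_2(x).
Expanding and collecting terms gives p(x) = 5x² + 3x + 5.
Evaluating at x = 6: p(6) = 203.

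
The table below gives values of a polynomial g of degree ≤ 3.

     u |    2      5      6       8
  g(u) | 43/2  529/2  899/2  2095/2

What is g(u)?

g(u) = 2u^3 + 3u - 1/2

Write g(u) = au^3 + bu^2 + cu + d. Substituting each data point gives a linear system:
  8a + 4b + 2c + d = 43/2
  125a + 25b + 5c + d = 529/2
  216a + 36b + 6c + d = 899/2
  512a + 64b + 8c + d = 2095/2
Solving the system yields a = 2, b = 0, c = 3, d = -1/2.
So g(u) = 2u³ + 3u - 1/2.
Check: g(5) = 529/2. ✓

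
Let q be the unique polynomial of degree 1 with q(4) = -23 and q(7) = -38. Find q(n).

q(n) = -5n - 3

Using the Lagrange interpolation formula with nodes 4, 7:
  L_0(n) = (n - 7) / -3
  L_1(n) = (n - 4) / 3
Then q(n) = -23·L_0(n) - 38·L_1(n).
Expanding and collecting terms gives q(n) = -5n - 3.
Check: q(4) = -23. ✓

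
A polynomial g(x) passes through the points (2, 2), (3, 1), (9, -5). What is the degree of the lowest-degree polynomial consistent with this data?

1

Divided differences on the nodes 2, 3, 9:
  order 0: 2  1  -5
  order 1: -1  -1
  order 2: 0
The order-1 divided differences are all -1 (nonzero) and every higher order vanishes, so the data lies on a polynomial of degree exactly 1.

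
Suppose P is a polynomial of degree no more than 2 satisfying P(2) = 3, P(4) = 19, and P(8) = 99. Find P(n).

Using the Lagrange interpolation formula with nodes 2, 4, 8:
  L_0(n) = (n - 4)(n - 8) / 12
  L_1(n) = (n - 2)(n - 8) / -8
  L_2(n) = (n - 2)(n - 4) / 24
Then P(n) = 3·L_0(n) + 19·L_1(n) + 99·L_2(n).
Expanding and collecting terms gives P(n) = 2n² - 4n + 3.
Check: P(4) = 19. ✓

P(n) = 2n^2 - 4n + 3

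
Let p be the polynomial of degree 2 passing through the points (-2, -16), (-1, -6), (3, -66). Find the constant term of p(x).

Write p(x) = ax^2 + bx + c. Substituting each data point gives a linear system:
  4a - 2b + c = -16
  a - b + c = -6
  9a + 3b + c = -66
Solving the system yields a = -5, b = -5, c = -6.
So p(x) = -5x^2 - 5x - 6.
The constant term is -6.

-6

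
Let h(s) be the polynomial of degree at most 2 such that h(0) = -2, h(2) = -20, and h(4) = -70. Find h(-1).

Using the Lagrange interpolation formula with nodes 0, 2, 4:
  L_0(s) = (s - 2)(s - 4) / 8
  L_1(s) = s(s - 4) / -4
  L_2(s) = s(s - 2) / 8
Then h(s) = -2·L_0(s) - 20·L_1(s) - 70·L_2(s).
Expanding and collecting terms gives h(s) = -4s² - s - 2.
Evaluating at s = -1: h(-1) = -5.

-5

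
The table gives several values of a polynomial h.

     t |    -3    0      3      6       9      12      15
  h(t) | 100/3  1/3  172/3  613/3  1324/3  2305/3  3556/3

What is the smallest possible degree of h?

2

Forward differences of the values at t = -3, 0, 3, 6, 9, 12, 15:
  h  : 100/3  1/3  172/3  613/3  1324/3  2305/3  3556/3
  Δ  : -33  57  147  237  327  417
  Δ^2: 90  90  90  90  90
  Δ^3: 0  0  0  0
  Δ^4: 0  0  0
  Δ^5: 0  0
  Δ^6: 0
The second differences are constant (90) and nonzero, while all higher differences vanish, so the minimal degree is 2.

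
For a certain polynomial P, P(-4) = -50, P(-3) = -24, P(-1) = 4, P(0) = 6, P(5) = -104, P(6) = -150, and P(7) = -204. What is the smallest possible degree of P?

Divided differences on the nodes -4, -3, -1, 0, 5, 6, 7:
  order 0: -50  -24  4  6  -104  -150  -204
  order 1: 26  14  2  -22  -46  -54
  order 2: -4  -4  -4  -4  -4
  order 3: 0  0  0  0
  order 4: 0  0  0
  order 5: 0  0
  order 6: 0
The order-2 divided differences are all -4 (nonzero) and every higher order vanishes, so the data lies on a polynomial of degree exactly 2.

2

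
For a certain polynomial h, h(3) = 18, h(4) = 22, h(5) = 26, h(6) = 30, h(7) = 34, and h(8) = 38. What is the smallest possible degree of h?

Forward differences of the values at n = 3, 4, 5, 6, 7, 8:
  h  : 18  22  26  30  34  38
  Δ  : 4  4  4  4  4
  Δ^2: 0  0  0  0
  Δ^3: 0  0  0
  Δ^4: 0  0
  Δ^5: 0
The first differences are constant (4) and nonzero, while all higher differences vanish, so the minimal degree is 1.

1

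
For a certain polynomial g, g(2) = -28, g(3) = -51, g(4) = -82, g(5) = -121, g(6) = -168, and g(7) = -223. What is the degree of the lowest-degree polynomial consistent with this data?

2

Forward differences of the values at t = 2, 3, 4, 5, 6, 7:
  g  : -28  -51  -82  -121  -168  -223
  Δ  : -23  -31  -39  -47  -55
  Δ^2: -8  -8  -8  -8
  Δ^3: 0  0  0
  Δ^4: 0  0
  Δ^5: 0
The second differences are constant (-8) and nonzero, while all higher differences vanish, so the minimal degree is 2.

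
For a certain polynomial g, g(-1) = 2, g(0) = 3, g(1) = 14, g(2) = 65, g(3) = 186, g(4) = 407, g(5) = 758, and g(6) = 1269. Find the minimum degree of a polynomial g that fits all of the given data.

3

Forward differences of the values at n = -1, 0, 1, 2, 3, 4, 5, 6:
  g  : 2  3  14  65  186  407  758  1269
  Δ  : 1  11  51  121  221  351  511
  Δ^2: 10  40  70  100  130  160
  Δ^3: 30  30  30  30  30
  Δ^4: 0  0  0  0
  Δ^5: 0  0  0
  Δ^6: 0  0
  Δ^7: 0
The third differences are constant (30) and nonzero, while all higher differences vanish, so the minimal degree is 3.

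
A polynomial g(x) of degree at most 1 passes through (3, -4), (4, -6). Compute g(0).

Write g(x) = ax + b. Substituting each data point gives a linear system:
  3a + b = -4
  4a + b = -6
Solving the system yields a = -2, b = 2.
So g(x) = -2x + 2.
Then g(0) = 2.

2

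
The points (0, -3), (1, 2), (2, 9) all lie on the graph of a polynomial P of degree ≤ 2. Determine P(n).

P(n) = n^2 + 4n - 3

Write P(n) = an^2 + bn + c. Substituting each data point gives a linear system:
  c = -3
  a + b + c = 2
  4a + 2b + c = 9
Solving the system yields a = 1, b = 4, c = -3.
So P(n) = n^2 + 4n - 3.
Check: P(1) = 2. ✓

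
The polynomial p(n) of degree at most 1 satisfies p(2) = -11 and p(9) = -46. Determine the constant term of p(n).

Write p(n) = an + b. Substituting each data point gives a linear system:
  2a + b = -11
  9a + b = -46
Solving the system yields a = -5, b = -1.
So p(n) = -5n - 1.
The constant term is -1.

-1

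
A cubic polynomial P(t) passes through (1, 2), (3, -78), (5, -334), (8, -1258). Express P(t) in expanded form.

Using the Lagrange interpolation formula with nodes 1, 3, 5, 8:
  L_0(t) = (t - 3)(t - 5)(t - 8) / -56
  L_1(t) = (t - 1)(t - 5)(t - 8) / 20
  L_2(t) = (t - 1)(t - 3)(t - 8) / -24
  L_3(t) = (t - 1)(t - 3)(t - 5) / 105
Then P(t) = 2·L_0(t) - 78·L_1(t) - 334·L_2(t) - 1258·L_3(t).
Expanding and collecting terms gives P(t) = -2t^3 - 4t^2 + 2t + 6.
Check: P(1) = 2. ✓

P(t) = -2t^3 - 4t^2 + 2t + 6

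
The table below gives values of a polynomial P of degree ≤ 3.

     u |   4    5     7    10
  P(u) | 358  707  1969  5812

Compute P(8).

Using the Lagrange interpolation formula with nodes 4, 5, 7, 10:
  L_0(u) = (u - 5)(u - 7)(u - 10) / -18
  L_1(u) = (u - 4)(u - 7)(u - 10) / 10
  L_2(u) = (u - 4)(u - 5)(u - 10) / -18
  L_3(u) = (u - 4)(u - 5)(u - 7) / 90
Then P(u) = 358·L_0(u) + 707·L_1(u) + 1969·L_2(u) + 5812·L_3(u).
Expanding and collecting terms gives P(u) = 6u^3 - 2u^2 + u + 2.
Evaluating at u = 8: P(8) = 2954.

2954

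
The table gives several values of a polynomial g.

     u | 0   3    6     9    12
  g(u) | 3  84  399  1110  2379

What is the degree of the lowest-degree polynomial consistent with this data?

3

Forward differences of the values at u = 0, 3, 6, 9, 12:
  g  : 3  84  399  1110  2379
  Δ  : 81  315  711  1269
  Δ^2: 234  396  558
  Δ^3: 162  162
  Δ^4: 0
The third differences are constant (162) and nonzero, while all higher differences vanish, so the minimal degree is 3.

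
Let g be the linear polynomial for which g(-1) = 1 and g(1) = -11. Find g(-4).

19

Using the Lagrange interpolation formula with nodes -1, 1:
  L_0(t) = (t - 1) / -2
  L_1(t) = (t + 1) / 2
Then g(t) = 1·L_0(t) - 11·L_1(t).
Expanding and collecting terms gives g(t) = -6t - 5.
Evaluating at t = -4: g(-4) = 19.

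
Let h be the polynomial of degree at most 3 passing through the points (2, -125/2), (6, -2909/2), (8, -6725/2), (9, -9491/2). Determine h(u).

Write h(u) = au^3 + bu^2 + cu + d. Substituting each data point gives a linear system:
  8a + 4b + 2c + d = -125/2
  216a + 36b + 6c + d = -2909/2
  512a + 64b + 8c + d = -6725/2
  729a + 81b + 9c + d = -9491/2
Solving the system yields a = -6, b = -5, c = 4, d = -5/2.
So h(u) = -6u^3 - 5u^2 + 4u - 5/2.
Check: h(2) = -125/2. ✓

h(u) = -6u^3 - 5u^2 + 4u - 5/2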